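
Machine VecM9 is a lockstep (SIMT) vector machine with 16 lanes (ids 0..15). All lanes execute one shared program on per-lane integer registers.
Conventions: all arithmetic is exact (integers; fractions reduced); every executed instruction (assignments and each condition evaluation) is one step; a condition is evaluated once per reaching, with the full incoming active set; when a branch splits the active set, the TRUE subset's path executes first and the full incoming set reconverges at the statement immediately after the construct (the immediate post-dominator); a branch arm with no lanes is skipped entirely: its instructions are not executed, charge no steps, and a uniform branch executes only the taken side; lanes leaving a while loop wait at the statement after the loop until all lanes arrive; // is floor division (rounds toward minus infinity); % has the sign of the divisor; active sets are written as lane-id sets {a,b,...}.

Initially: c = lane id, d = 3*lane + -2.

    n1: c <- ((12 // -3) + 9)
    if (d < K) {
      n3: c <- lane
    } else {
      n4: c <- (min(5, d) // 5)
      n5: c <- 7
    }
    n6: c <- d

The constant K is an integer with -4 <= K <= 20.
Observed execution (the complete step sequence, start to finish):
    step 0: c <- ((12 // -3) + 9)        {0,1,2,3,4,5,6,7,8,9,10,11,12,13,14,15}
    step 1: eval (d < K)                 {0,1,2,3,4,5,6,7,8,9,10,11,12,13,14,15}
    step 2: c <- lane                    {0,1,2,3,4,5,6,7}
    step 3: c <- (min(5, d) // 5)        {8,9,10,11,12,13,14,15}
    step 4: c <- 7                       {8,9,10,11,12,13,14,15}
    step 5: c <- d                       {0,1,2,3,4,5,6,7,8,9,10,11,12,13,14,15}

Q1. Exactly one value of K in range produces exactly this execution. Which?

Answer: K = 20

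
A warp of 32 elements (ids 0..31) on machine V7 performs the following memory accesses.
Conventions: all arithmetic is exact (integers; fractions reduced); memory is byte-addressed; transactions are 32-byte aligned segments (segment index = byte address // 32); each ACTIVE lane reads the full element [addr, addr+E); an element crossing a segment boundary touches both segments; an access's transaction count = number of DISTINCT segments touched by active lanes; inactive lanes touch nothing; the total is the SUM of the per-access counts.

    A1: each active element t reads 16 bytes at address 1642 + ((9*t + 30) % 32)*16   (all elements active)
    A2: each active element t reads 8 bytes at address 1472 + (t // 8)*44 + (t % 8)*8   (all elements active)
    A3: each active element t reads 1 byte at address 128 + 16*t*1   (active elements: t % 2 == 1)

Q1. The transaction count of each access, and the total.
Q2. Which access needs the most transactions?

A1: 17 transactions
A2: 7 transactions
A3: 16 transactions

Answer: 17,7,16; total 40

Answer: A1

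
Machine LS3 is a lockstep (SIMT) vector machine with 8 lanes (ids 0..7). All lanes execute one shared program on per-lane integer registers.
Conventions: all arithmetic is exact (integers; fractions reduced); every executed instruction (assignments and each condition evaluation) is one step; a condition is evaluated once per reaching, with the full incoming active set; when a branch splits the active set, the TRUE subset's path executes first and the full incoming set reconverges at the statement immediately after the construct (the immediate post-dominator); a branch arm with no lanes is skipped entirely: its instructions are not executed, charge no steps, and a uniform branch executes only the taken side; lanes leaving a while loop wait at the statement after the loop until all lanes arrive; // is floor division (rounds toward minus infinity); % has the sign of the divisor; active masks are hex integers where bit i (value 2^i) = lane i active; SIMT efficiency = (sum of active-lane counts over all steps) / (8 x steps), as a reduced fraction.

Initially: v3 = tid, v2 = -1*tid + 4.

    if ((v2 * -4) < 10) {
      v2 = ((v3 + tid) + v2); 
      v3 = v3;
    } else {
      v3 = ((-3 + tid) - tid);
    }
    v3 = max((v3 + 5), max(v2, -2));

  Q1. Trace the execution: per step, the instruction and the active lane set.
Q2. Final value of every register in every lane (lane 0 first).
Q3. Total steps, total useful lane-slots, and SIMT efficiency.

step 0: eval ((v2 * -4) < 10)        0xff
step 1: v2 <- ((v3 + tid) + v2)      0x7f
step 2: v3 <- v3                     0x7f
step 3: v3 <- ((-3 + tid) - tid)     0x80
step 4: v3 <- max((v3 + 5), max(v2, -2)) 0xff

Answer: 5 steps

v3: 5,6,7,8,9,10,11,2
v2: 4,5,6,7,8,9,10,-3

steps = 5; useful = 31; efficiency = 31/40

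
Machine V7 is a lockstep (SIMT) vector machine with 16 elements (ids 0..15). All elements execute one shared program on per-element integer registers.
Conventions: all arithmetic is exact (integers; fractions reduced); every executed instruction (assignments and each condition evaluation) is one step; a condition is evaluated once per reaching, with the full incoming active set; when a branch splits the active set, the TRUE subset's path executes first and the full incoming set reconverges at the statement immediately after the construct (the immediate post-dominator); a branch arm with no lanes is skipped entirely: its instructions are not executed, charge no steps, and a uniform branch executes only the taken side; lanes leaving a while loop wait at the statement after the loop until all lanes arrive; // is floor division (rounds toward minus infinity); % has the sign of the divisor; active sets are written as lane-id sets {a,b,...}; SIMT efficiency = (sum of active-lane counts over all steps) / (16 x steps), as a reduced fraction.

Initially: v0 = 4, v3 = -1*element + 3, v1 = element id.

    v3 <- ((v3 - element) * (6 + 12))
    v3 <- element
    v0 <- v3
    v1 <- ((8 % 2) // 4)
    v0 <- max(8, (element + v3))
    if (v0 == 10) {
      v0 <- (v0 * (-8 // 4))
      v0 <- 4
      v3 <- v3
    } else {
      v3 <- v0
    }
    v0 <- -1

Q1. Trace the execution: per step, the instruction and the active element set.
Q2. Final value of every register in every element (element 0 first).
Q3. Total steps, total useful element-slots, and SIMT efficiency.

step 0: v3 <- ((v3 - element) * (6 + 12)) {0,1,2,3,4,5,6,7,8,9,10,11,12,13,14,15}
step 1: v3 <- element                {0,1,2,3,4,5,6,7,8,9,10,11,12,13,14,15}
step 2: v0 <- v3                     {0,1,2,3,4,5,6,7,8,9,10,11,12,13,14,15}
step 3: v1 <- ((8 % 2) // 4)         {0,1,2,3,4,5,6,7,8,9,10,11,12,13,14,15}
step 4: v0 <- max(8, (element + v3)) {0,1,2,3,4,5,6,7,8,9,10,11,12,13,14,15}
step 5: eval (v0 == 10)              {0,1,2,3,4,5,6,7,8,9,10,11,12,13,14,15}
step 6: v0 <- (v0 * (-8 // 4))       {5}
step 7: v0 <- 4                      {5}
step 8: v3 <- v3                     {5}
step 9: v3 <- v0                     {0,1,2,3,4,6,7,8,9,10,11,12,13,14,15}
step 10: v0 <- -1                     {0,1,2,3,4,5,6,7,8,9,10,11,12,13,14,15}

Answer: 11 steps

v0: -1,-1,-1,-1,-1,-1,-1,-1,-1,-1,-1,-1,-1,-1,-1,-1
v3: 8,8,8,8,8,5,12,14,16,18,20,22,24,26,28,30
v1: 0,0,0,0,0,0,0,0,0,0,0,0,0,0,0,0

steps = 11; useful = 130; efficiency = 130/176 = 65/88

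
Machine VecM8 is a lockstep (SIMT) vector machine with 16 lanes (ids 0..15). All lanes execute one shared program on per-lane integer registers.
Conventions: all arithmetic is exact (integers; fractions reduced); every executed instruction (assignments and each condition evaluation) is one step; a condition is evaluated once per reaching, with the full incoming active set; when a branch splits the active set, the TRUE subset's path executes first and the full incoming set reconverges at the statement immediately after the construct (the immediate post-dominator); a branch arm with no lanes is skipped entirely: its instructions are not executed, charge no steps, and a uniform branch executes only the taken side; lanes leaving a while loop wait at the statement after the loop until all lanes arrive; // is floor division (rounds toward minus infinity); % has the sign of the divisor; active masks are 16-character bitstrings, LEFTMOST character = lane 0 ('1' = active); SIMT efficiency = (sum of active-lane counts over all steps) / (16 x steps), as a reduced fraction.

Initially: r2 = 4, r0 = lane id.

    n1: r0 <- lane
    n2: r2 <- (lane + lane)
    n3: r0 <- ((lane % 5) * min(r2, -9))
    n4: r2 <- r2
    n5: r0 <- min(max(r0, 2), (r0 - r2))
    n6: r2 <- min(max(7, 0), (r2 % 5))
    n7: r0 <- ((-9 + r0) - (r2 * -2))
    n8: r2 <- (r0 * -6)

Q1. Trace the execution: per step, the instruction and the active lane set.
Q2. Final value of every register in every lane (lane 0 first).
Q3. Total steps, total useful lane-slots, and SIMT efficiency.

step 0: r0 <- lane                   1111111111111111
step 1: r2 <- (lane + lane)          1111111111111111
step 2: r0 <- ((lane % 5) * min(r2, -9)) 1111111111111111
step 3: r2 <- r2                     1111111111111111
step 4: r0 <- min(max(r0, 2), (r0 - r2)) 1111111111111111
step 5: r2 <- min(max(7, 0), (r2 % 5)) 1111111111111111
step 6: r0 <- ((-9 + r0) - (r2 * -2)) 1111111111111111
step 7: r2 <- (r0 * -6)              1111111111111111

Answer: 8 steps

r2: 54,96,138,240,282,114,156,198,300,342,174,216,258,360,402,234
r0: -9,-16,-23,-40,-47,-19,-26,-33,-50,-57,-29,-36,-43,-60,-67,-39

steps = 8; useful = 128; efficiency = 128/128 = 1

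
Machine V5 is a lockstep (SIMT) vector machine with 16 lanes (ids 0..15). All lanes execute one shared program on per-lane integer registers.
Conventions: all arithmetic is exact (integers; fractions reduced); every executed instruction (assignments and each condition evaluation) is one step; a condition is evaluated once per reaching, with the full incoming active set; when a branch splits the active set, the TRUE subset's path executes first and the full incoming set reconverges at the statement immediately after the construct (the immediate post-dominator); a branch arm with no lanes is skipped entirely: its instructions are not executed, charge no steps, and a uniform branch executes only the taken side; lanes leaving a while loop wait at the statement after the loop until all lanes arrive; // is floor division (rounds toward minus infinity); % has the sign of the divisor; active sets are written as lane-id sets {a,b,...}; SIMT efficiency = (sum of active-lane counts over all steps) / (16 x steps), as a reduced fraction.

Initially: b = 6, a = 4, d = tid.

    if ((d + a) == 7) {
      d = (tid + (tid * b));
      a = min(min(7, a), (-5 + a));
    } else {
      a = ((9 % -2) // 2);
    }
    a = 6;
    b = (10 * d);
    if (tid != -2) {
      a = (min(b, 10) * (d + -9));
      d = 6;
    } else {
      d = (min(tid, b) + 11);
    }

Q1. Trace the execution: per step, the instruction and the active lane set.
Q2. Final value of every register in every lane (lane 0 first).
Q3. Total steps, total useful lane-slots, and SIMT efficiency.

step 0: eval ((d + a) == 7)          {0,1,2,3,4,5,6,7,8,9,10,11,12,13,14,15}
step 1: d <- (tid + (tid * b))       {3}
step 2: a <- min(min(7, a), (-5 + a)) {3}
step 3: a <- ((9 % -2) // 2)         {0,1,2,4,5,6,7,8,9,10,11,12,13,14,15}
step 4: a <- 6                       {0,1,2,3,4,5,6,7,8,9,10,11,12,13,14,15}
step 5: b <- (10 * d)                {0,1,2,3,4,5,6,7,8,9,10,11,12,13,14,15}
step 6: eval (tid != -2)             {0,1,2,3,4,5,6,7,8,9,10,11,12,13,14,15}
step 7: a <- (min(b, 10) * (d + -9)) {0,1,2,3,4,5,6,7,8,9,10,11,12,13,14,15}
step 8: d <- 6                       {0,1,2,3,4,5,6,7,8,9,10,11,12,13,14,15}

Answer: 9 steps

b: 0,10,20,210,40,50,60,70,80,90,100,110,120,130,140,150
a: 0,-80,-70,120,-50,-40,-30,-20,-10,0,10,20,30,40,50,60
d: 6,6,6,6,6,6,6,6,6,6,6,6,6,6,6,6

steps = 9; useful = 113; efficiency = 113/144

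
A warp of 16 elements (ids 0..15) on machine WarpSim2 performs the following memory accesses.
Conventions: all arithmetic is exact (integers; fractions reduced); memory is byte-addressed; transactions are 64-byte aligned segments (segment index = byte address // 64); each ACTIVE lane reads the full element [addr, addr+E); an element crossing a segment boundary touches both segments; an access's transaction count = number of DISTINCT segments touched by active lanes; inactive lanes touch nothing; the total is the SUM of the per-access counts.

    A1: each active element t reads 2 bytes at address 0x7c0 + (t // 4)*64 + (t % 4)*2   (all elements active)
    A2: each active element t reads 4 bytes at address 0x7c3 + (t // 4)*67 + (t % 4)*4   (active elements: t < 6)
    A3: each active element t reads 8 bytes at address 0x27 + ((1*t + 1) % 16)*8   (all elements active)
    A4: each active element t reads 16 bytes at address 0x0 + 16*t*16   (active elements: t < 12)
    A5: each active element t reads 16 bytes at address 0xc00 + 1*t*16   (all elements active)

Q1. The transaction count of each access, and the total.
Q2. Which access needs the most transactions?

A1: 4 transactions
A2: 2 transactions
A3: 3 transactions
A4: 12 transactions
A5: 4 transactions

Answer: 4,2,3,12,4; total 25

Answer: A4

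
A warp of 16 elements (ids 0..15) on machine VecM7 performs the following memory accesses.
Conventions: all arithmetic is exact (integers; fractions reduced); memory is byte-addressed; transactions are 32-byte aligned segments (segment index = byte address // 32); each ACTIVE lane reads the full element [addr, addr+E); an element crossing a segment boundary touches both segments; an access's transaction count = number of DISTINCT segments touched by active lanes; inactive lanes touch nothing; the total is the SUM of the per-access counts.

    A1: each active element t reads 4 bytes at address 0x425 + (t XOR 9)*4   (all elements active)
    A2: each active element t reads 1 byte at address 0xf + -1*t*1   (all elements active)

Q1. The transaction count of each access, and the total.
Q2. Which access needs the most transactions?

A1: 3 transactions
A2: 1 transaction

Answer: 3,1; total 4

Answer: A1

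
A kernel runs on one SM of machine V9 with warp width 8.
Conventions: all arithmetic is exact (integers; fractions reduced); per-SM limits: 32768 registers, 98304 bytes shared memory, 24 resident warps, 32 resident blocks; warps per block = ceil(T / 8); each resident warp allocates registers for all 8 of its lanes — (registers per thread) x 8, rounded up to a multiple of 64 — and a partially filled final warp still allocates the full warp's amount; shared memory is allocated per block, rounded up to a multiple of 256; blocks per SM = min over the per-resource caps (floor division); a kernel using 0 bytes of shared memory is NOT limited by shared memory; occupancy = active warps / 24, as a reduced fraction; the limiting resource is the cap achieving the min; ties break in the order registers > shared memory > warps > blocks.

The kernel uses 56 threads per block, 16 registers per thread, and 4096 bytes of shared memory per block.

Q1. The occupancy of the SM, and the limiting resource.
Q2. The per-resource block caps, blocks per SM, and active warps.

Answer: occupancy 7/8, limited by warps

registers: 36 blocks
shared memory: 24 blocks
warps: 3 blocks
blocks: 32 blocks

Answer: 3 blocks, 21 active warps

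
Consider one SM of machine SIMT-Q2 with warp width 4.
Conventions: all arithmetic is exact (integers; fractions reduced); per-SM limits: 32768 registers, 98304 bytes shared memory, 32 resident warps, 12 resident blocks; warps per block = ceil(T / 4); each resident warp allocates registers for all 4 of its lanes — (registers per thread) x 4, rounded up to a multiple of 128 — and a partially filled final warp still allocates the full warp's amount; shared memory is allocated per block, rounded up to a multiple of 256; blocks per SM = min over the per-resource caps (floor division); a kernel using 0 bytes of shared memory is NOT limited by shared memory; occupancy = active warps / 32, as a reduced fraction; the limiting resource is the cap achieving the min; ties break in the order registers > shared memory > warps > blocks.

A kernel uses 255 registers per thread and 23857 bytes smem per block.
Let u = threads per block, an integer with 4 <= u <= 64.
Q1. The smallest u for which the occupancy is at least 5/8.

Answer: u = 17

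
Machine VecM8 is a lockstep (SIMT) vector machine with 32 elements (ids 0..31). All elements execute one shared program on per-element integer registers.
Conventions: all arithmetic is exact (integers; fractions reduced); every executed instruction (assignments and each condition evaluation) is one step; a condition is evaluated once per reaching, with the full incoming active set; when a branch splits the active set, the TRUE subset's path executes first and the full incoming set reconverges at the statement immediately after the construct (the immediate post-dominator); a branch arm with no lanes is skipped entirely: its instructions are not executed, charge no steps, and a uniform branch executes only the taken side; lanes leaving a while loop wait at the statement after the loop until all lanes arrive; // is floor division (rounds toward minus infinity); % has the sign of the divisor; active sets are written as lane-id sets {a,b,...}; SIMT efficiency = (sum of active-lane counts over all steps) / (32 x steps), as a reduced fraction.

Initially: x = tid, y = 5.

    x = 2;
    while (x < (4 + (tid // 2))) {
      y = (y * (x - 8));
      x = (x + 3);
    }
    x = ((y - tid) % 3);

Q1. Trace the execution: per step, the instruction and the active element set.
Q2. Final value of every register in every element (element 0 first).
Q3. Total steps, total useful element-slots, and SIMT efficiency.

step 0: x <- 2                       {0,1,2,3,4,5,6,7,8,9,10,11,12,13,14,15,16,17,18,19,20,21,22,23,24,25,26,27,28,29,30,31}
step 1: eval (x < (4 + (tid // 2)))  {0,1,2,3,4,5,6,7,8,9,10,11,12,13,14,15,16,17,18,19,20,21,22,23,24,25,26,27,28,29,30,31}
step 2: y <- (y * (x - 8))           {0,1,2,3,4,5,6,7,8,9,10,11,12,13,14,15,16,17,18,19,20,21,22,23,24,25,26,27,28,29,30,31}
step 3: x <- (x + 3)                 {0,1,2,3,4,5,6,7,8,9,10,11,12,13,14,15,16,17,18,19,20,21,22,23,24,25,26,27,28,29,30,31}
step 4: eval (x < (4 + (tid // 2)))  {0,1,2,3,4,5,6,7,8,9,10,11,12,13,14,15,16,17,18,19,20,21,22,23,24,25,26,27,28,29,30,31}
step 5: y <- (y * (x - 8))           {4,5,6,7,8,9,10,11,12,13,14,15,16,17,18,19,20,21,22,23,24,25,26,27,28,29,30,31}
step 6: x <- (x + 3)                 {4,5,6,7,8,9,10,11,12,13,14,15,16,17,18,19,20,21,22,23,24,25,26,27,28,29,30,31}
step 7: eval (x < (4 + (tid // 2)))  {4,5,6,7,8,9,10,11,12,13,14,15,16,17,18,19,20,21,22,23,24,25,26,27,28,29,30,31}
step 8: y <- (y * (x - 8))           {10,11,12,13,14,15,16,17,18,19,20,21,22,23,24,25,26,27,28,29,30,31}
step 9: x <- (x + 3)                 {10,11,12,13,14,15,16,17,18,19,20,21,22,23,24,25,26,27,28,29,30,31}
step 10: eval (x < (4 + (tid // 2)))  {10,11,12,13,14,15,16,17,18,19,20,21,22,23,24,25,26,27,28,29,30,31}
step 11: y <- (y * (x - 8))           {16,17,18,19,20,21,22,23,24,25,26,27,28,29,30,31}
step 12: x <- (x + 3)                 {16,17,18,19,20,21,22,23,24,25,26,27,28,29,30,31}
step 13: eval (x < (4 + (tid // 2)))  {16,17,18,19,20,21,22,23,24,25,26,27,28,29,30,31}
step 14: y <- (y * (x - 8))           {22,23,24,25,26,27,28,29,30,31}
step 15: x <- (x + 3)                 {22,23,24,25,26,27,28,29,30,31}
step 16: eval (x < (4 + (tid // 2)))  {22,23,24,25,26,27,28,29,30,31}
step 17: y <- (y * (x - 8))           {28,29,30,31}
step 18: x <- (x + 3)                 {28,29,30,31}
step 19: eval (x < (4 + (tid // 2)))  {28,29,30,31}
step 20: x <- ((y - tid) % 3)         {0,1,2,3,4,5,6,7,8,9,10,11,12,13,14,15,16,17,18,19,20,21,22,23,24,25,26,27,28,29,30,31}

Answer: 21 steps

x: 0,2,1,0,2,1,0,2,1,0,2,1,0,2,1,0,2,1,0,2,1,0,2,1,0,2,1,0,2,1,0,2
y: -30,-30,-30,-30,90,90,90,90,90,90,0,0,0,0,0,0,0,0,0,0,0,0,0,0,0,0,0,0,0,0,0,0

steps = 21; useful = 432; efficiency = 432/672 = 9/14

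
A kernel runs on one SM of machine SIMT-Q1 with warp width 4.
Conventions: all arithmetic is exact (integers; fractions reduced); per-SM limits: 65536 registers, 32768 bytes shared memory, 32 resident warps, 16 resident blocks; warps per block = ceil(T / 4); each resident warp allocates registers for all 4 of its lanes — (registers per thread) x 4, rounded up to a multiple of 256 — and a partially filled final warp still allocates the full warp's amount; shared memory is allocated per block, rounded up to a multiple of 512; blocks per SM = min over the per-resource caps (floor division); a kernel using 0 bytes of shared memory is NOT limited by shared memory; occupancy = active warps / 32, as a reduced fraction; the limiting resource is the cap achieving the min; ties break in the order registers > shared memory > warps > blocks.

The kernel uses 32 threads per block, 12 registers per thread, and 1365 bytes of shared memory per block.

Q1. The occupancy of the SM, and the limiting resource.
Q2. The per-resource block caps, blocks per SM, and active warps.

Answer: occupancy 1, limited by warps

registers: 32 blocks
shared memory: 21 blocks
warps: 4 blocks
blocks: 16 blocks

Answer: 4 blocks, 32 active warps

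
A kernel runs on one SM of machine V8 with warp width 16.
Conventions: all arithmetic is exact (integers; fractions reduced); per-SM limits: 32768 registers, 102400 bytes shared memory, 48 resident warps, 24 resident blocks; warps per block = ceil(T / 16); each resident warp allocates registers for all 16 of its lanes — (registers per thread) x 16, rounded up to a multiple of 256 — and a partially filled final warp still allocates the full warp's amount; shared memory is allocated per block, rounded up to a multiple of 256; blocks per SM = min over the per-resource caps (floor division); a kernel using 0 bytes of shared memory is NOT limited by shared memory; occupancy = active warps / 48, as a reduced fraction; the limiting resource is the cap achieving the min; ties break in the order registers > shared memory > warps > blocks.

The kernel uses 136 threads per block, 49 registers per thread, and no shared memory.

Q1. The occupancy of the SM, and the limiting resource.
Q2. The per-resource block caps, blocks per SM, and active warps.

Answer: occupancy 9/16, limited by registers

registers: 3 blocks
shared memory: no limit (kernel uses none)
warps: 5 blocks
blocks: 24 blocks

Answer: 3 blocks, 27 active warps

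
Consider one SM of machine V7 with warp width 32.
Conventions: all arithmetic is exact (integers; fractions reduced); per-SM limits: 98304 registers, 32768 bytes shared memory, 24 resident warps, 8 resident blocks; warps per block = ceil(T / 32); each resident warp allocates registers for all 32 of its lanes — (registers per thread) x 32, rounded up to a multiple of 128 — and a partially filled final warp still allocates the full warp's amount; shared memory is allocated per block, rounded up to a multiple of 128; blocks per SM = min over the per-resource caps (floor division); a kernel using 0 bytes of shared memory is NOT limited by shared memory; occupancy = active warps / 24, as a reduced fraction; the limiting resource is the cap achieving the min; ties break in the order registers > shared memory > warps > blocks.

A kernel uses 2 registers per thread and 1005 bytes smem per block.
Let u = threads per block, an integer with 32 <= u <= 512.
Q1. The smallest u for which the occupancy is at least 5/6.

Answer: u = 65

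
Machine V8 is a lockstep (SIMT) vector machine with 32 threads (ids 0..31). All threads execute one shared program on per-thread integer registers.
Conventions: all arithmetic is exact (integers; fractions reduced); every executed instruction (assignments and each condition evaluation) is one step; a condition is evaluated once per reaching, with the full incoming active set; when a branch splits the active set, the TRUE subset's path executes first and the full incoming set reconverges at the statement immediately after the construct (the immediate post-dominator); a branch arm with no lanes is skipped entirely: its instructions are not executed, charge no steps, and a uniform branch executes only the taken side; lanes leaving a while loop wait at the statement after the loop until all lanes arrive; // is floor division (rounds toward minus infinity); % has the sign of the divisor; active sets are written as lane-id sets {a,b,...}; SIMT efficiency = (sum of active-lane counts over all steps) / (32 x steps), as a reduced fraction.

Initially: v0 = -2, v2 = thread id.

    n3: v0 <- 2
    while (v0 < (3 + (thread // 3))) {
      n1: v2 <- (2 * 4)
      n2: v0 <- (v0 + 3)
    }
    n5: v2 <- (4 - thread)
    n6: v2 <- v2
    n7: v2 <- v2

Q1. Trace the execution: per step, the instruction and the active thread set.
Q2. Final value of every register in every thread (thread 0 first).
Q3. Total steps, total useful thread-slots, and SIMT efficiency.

step 0: v0 <- 2                      {0,1,2,3,4,5,6,7,8,9,10,11,12,13,14,15,16,17,18,19,20,21,22,23,24,25,26,27,28,29,30,31}
step 1: eval (v0 < (3 + (thread // 3))) {0,1,2,3,4,5,6,7,8,9,10,11,12,13,14,15,16,17,18,19,20,21,22,23,24,25,26,27,28,29,30,31}
step 2: v2 <- (2 * 4)                {0,1,2,3,4,5,6,7,8,9,10,11,12,13,14,15,16,17,18,19,20,21,22,23,24,25,26,27,28,29,30,31}
step 3: v0 <- (v0 + 3)               {0,1,2,3,4,5,6,7,8,9,10,11,12,13,14,15,16,17,18,19,20,21,22,23,24,25,26,27,28,29,30,31}
step 4: eval (v0 < (3 + (thread // 3))) {0,1,2,3,4,5,6,7,8,9,10,11,12,13,14,15,16,17,18,19,20,21,22,23,24,25,26,27,28,29,30,31}
step 5: v2 <- (2 * 4)                {9,10,11,12,13,14,15,16,17,18,19,20,21,22,23,24,25,26,27,28,29,30,31}
step 6: v0 <- (v0 + 3)               {9,10,11,12,13,14,15,16,17,18,19,20,21,22,23,24,25,26,27,28,29,30,31}
step 7: eval (v0 < (3 + (thread // 3))) {9,10,11,12,13,14,15,16,17,18,19,20,21,22,23,24,25,26,27,28,29,30,31}
step 8: v2 <- (2 * 4)                {18,19,20,21,22,23,24,25,26,27,28,29,30,31}
step 9: v0 <- (v0 + 3)               {18,19,20,21,22,23,24,25,26,27,28,29,30,31}
step 10: eval (v0 < (3 + (thread // 3))) {18,19,20,21,22,23,24,25,26,27,28,29,30,31}
step 11: v2 <- (2 * 4)                {27,28,29,30,31}
step 12: v0 <- (v0 + 3)               {27,28,29,30,31}
step 13: eval (v0 < (3 + (thread // 3))) {27,28,29,30,31}
step 14: v2 <- (4 - thread)           {0,1,2,3,4,5,6,7,8,9,10,11,12,13,14,15,16,17,18,19,20,21,22,23,24,25,26,27,28,29,30,31}
step 15: v2 <- v2                     {0,1,2,3,4,5,6,7,8,9,10,11,12,13,14,15,16,17,18,19,20,21,22,23,24,25,26,27,28,29,30,31}
step 16: v2 <- v2                     {0,1,2,3,4,5,6,7,8,9,10,11,12,13,14,15,16,17,18,19,20,21,22,23,24,25,26,27,28,29,30,31}

Answer: 17 steps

v0: 5,5,5,5,5,5,5,5,5,8,8,8,8,8,8,8,8,8,11,11,11,11,11,11,11,11,11,14,14,14,14,14
v2: 4,3,2,1,0,-1,-2,-3,-4,-5,-6,-7,-8,-9,-10,-11,-12,-13,-14,-15,-16,-17,-18,-19,-20,-21,-22,-23,-24,-25,-26,-27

steps = 17; useful = 382; efficiency = 382/544 = 191/272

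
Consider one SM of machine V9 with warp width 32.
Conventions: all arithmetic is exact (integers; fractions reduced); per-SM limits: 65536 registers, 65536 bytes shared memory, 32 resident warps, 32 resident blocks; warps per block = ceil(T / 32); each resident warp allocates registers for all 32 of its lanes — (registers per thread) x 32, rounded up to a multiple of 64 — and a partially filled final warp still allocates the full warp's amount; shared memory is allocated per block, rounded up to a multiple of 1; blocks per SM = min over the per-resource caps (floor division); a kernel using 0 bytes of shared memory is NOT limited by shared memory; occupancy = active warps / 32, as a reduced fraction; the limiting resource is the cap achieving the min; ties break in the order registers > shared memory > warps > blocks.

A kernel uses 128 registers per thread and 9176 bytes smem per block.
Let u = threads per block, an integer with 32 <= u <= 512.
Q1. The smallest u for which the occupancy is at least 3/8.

Answer: u = 33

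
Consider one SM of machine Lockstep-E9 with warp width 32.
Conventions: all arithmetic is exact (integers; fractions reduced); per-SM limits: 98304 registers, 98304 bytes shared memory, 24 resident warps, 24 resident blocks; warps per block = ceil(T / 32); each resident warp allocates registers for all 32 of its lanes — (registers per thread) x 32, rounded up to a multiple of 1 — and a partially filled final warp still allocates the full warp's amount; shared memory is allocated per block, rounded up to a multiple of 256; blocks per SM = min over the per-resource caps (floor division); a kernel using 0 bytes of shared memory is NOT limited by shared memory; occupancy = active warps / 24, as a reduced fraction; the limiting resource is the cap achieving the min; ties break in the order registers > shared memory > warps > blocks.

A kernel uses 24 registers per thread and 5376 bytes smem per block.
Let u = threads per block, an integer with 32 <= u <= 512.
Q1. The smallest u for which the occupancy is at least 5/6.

Answer: u = 33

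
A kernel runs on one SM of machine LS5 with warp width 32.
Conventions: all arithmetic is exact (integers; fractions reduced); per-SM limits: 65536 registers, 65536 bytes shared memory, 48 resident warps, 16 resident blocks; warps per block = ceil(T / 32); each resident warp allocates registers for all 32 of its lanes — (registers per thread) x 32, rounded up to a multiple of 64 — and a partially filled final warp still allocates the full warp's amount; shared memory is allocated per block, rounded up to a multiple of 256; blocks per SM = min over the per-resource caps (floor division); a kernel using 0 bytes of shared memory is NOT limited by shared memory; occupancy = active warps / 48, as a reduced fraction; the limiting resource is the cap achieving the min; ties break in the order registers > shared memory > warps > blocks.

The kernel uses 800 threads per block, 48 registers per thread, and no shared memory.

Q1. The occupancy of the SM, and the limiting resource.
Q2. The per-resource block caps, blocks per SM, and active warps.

Answer: occupancy 25/48, limited by registers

registers: 1 block
shared memory: no limit (kernel uses none)
warps: 1 block
blocks: 16 blocks

Answer: 1 block, 25 active warps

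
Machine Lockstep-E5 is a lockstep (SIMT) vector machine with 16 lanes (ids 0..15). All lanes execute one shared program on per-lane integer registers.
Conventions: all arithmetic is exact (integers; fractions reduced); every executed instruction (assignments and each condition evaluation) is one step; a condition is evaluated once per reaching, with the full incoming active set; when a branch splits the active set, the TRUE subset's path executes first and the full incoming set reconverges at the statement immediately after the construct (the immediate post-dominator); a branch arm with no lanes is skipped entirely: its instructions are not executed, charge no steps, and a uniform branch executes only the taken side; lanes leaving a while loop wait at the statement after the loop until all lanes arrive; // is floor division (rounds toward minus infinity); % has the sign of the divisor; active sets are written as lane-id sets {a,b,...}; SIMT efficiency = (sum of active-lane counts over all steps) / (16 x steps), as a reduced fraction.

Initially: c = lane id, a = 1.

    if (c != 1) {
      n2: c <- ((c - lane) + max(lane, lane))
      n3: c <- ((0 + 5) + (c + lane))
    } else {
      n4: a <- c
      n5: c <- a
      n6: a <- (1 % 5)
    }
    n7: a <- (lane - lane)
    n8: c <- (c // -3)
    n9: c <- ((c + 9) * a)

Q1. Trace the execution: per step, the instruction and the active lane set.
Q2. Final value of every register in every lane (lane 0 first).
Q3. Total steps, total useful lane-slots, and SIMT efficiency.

step 0: eval (c != 1)                {0,1,2,3,4,5,6,7,8,9,10,11,12,13,14,15}
step 1: c <- ((c - lane) + max(lane, lane)) {0,2,3,4,5,6,7,8,9,10,11,12,13,14,15}
step 2: c <- ((0 + 5) + (c + lane))  {0,2,3,4,5,6,7,8,9,10,11,12,13,14,15}
step 3: a <- c                       {1}
step 4: c <- a                       {1}
step 5: a <- (1 % 5)                 {1}
step 6: a <- (lane - lane)           {0,1,2,3,4,5,6,7,8,9,10,11,12,13,14,15}
step 7: c <- (c // -3)               {0,1,2,3,4,5,6,7,8,9,10,11,12,13,14,15}
step 8: c <- ((c + 9) * a)           {0,1,2,3,4,5,6,7,8,9,10,11,12,13,14,15}

Answer: 9 steps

c: 0,0,0,0,0,0,0,0,0,0,0,0,0,0,0,0
a: 0,0,0,0,0,0,0,0,0,0,0,0,0,0,0,0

steps = 9; useful = 97; efficiency = 97/144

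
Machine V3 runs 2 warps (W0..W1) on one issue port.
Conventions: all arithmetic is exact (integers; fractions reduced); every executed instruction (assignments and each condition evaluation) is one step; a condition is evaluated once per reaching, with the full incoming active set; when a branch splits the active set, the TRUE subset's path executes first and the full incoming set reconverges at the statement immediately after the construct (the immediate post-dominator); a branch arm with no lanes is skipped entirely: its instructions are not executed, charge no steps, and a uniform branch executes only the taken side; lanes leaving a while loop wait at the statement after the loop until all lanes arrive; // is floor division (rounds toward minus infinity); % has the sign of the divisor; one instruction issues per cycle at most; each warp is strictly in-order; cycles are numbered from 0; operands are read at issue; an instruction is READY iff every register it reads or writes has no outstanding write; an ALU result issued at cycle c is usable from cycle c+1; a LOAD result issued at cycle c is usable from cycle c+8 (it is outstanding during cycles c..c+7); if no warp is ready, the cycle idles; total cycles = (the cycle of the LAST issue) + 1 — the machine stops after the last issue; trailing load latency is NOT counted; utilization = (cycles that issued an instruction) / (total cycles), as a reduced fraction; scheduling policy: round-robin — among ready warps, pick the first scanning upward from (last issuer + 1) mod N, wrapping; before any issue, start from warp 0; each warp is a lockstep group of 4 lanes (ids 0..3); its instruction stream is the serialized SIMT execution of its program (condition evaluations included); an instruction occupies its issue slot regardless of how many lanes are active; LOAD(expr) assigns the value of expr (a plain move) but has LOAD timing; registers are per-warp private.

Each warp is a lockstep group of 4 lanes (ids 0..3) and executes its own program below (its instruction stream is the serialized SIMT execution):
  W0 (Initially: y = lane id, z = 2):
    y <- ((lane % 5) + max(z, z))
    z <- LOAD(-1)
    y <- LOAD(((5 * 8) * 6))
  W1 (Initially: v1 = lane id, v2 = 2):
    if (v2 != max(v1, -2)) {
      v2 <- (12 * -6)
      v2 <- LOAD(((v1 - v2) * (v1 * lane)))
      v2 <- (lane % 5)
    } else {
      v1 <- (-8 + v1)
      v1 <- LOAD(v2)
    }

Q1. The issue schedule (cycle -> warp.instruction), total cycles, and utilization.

cycle 0: W0.I0
cycle 1: W1.I0
cycle 2: W0.I1
cycle 3: W1.I1
cycle 4: W0.I2
cycle 5: W1.I2
cycle 6: idle
cycle 7: idle
cycle 8: idle
cycle 9: idle
cycle 10: idle
cycle 11: idle
cycle 12: idle
cycle 13: W1.I3
cycle 14: W1.I4
cycle 15: W1.I5

Answer: 16 cycles, utilization 9/16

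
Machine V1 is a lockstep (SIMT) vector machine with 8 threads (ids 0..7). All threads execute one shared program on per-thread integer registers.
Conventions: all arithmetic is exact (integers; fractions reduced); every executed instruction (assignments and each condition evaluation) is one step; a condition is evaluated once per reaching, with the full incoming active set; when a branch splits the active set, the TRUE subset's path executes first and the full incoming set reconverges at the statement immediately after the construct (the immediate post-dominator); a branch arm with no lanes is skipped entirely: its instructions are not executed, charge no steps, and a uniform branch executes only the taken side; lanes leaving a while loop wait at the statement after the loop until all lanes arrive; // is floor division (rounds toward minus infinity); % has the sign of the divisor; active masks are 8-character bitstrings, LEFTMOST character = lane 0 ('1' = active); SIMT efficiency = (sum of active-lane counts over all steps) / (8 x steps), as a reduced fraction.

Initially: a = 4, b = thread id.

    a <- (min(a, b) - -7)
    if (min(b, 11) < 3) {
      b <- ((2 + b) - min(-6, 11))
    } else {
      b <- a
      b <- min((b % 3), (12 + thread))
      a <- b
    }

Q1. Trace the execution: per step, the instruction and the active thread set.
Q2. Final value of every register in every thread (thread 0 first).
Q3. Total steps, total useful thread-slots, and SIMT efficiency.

step 0: a <- (min(a, b) - -7)        11111111
step 1: eval (min(b, 11) < 3)        11111111
step 2: b <- ((2 + b) - min(-6, 11)) 11100000
step 3: b <- a                       00011111
step 4: b <- min((b % 3), (12 + thread)) 00011111
step 5: a <- b                       00011111

Answer: 6 steps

a: 7,8,9,1,2,2,2,2
b: 8,9,10,1,2,2,2,2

steps = 6; useful = 34; efficiency = 34/48 = 17/24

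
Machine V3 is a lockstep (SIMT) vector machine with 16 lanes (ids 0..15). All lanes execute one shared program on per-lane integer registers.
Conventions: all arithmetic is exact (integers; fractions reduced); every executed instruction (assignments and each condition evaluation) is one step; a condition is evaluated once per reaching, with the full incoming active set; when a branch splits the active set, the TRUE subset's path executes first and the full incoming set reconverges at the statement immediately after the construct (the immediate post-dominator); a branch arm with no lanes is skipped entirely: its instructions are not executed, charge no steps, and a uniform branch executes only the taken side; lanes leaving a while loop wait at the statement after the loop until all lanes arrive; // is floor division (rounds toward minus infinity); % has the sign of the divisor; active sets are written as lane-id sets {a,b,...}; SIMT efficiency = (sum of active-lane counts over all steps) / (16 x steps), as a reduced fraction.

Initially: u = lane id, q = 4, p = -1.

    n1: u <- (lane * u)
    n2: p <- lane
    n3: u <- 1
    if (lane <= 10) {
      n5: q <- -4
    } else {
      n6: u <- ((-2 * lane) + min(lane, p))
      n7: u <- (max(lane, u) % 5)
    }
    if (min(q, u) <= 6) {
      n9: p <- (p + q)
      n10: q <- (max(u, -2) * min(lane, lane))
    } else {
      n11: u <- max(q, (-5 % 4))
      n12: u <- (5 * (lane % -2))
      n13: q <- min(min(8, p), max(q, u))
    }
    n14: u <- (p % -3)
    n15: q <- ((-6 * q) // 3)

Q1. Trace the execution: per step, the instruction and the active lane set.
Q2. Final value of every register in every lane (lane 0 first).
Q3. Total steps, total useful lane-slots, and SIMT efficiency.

step 0: u <- (lane * u)              {0,1,2,3,4,5,6,7,8,9,10,11,12,13,14,15}
step 1: p <- lane                    {0,1,2,3,4,5,6,7,8,9,10,11,12,13,14,15}
step 2: u <- 1                       {0,1,2,3,4,5,6,7,8,9,10,11,12,13,14,15}
step 3: eval (lane <= 10)            {0,1,2,3,4,5,6,7,8,9,10,11,12,13,14,15}
step 4: q <- -4                      {0,1,2,3,4,5,6,7,8,9,10}
step 5: u <- ((-2 * lane) + min(lane, p)) {11,12,13,14,15}
step 6: u <- (max(lane, u) % 5)      {11,12,13,14,15}
step 7: eval (min(q, u) <= 6)        {0,1,2,3,4,5,6,7,8,9,10,11,12,13,14,15}
step 8: p <- (p + q)                 {0,1,2,3,4,5,6,7,8,9,10,11,12,13,14,15}
step 9: q <- (max(u, -2) * min(lane, lane)) {0,1,2,3,4,5,6,7,8,9,10,11,12,13,14,15}
step 10: u <- (p % -3)                {0,1,2,3,4,5,6,7,8,9,10,11,12,13,14,15}
step 11: q <- ((-6 * q) // 3)         {0,1,2,3,4,5,6,7,8,9,10,11,12,13,14,15}

Answer: 12 steps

u: -1,0,-2,-1,0,-2,-1,0,-2,-1,0,0,-2,-1,0,-2
q: 0,-2,-4,-6,-8,-10,-12,-14,-16,-18,-20,-22,-48,-78,-112,0
p: -4,-3,-2,-1,0,1,2,3,4,5,6,15,16,17,18,19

steps = 12; useful = 165; efficiency = 165/192 = 55/64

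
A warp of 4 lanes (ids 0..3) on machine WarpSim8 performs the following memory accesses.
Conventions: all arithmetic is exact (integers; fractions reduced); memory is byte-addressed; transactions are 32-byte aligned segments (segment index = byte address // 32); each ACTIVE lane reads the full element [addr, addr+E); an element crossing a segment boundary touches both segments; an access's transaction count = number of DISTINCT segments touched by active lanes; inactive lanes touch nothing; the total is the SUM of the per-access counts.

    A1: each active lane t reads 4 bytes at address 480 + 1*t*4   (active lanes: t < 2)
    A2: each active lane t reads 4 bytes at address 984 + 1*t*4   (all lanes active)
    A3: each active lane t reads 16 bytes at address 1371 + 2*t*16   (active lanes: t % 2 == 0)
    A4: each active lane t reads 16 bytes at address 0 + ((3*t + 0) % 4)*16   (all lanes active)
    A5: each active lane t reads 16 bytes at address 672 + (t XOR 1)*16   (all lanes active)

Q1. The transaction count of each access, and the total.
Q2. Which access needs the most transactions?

A1: 1 transaction
A2: 2 transactions
A3: 4 transactions
A4: 2 transactions
A5: 2 transactions

Answer: 1,2,4,2,2; total 11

Answer: A3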